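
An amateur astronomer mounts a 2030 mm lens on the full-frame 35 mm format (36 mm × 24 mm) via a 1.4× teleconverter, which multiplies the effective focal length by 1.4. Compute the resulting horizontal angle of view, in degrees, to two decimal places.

0.73°

Effective focal length f = 2030 × 1.4 = 2842 mm.
α = 2·arctan(36 / (2 × 2842)) = 2·arctan(0.00633) ≈ 0.7258°.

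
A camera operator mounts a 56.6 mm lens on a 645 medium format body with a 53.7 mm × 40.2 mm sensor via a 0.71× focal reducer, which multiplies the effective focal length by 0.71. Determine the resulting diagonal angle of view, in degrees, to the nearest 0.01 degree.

79.70°

Effective focal length f = 56.6 × 0.71 = 40.186 mm.
Sensor diagonal = √(53.7² + 40.2²) = √4499.7300 ≈ 67.0800 mm.
α = 2·arctan(67.080 / (2 × 40.186)) = 2·arctan(0.83462) ≈ 79.6981°.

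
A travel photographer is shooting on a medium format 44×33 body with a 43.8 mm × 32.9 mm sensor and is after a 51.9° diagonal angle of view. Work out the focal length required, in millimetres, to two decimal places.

Sensor diagonal = √(43.8² + 32.9²) = √3000.8500 ≈ 54.7800 mm.
From α = 2·arctan(d/2f) we get f = d / (2·tan(α/2)).
With d = 54.7800 mm and α/2 = 25.95°, tan(α/2) ≈ 0.48665, so f ≈ 54.7800 / 0.97331 ≈ 56.2824 mm.

56.28 mm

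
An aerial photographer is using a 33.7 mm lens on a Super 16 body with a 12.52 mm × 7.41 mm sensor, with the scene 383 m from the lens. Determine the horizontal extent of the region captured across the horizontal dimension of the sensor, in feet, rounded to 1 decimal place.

dₒ: 383 m = 383000 mm.
Similar triangles through the lens centre give W/dₒ = w/dᵢ; with 1/f = 1/dₒ + 1/dᵢ this gives W = w·(dₒ − f)/f.
W = 12.52 mm × (383000 − 33.7) / 33.7 = 12.52 × 11363.9852 ≈ 142277.094 mm = 142277.094/304.8 ft = 466.788 ft.

466.8 ft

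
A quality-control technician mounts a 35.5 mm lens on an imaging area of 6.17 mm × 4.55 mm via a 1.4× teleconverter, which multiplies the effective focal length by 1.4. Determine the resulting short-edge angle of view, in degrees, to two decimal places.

5.24°

Effective focal length f = 35.5 × 1.4 = 49.7 mm.
α = 2·arctan(4.55 / (2 × 49.7)) = 2·arctan(0.04577) ≈ 5.2417°.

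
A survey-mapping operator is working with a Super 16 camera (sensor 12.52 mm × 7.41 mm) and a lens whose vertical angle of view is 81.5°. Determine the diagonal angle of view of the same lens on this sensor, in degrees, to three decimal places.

From the vertical AOV: f = 7.41 / (2·tan(40.75°)) = 7.41 / 1.72331 ≈ 4.2999 mm.
Sensor diagonal = √(12.52² + 7.41²) = √211.6585 ≈ 14.5485 mm.
Diagonal AOV = 2·arctan(14.5485 / (2 × 4.2999)) = 2·arctan(1.69174) ≈ 118.8246°.

118.825°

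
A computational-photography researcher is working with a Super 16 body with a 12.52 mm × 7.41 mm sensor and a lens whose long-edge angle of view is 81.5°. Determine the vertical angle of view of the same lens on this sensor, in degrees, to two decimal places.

54.04°

From the long-edge AOV: f = 12.52 / (2·tan(40.75°)) = 12.52 / 1.72331 ≈ 7.2651 mm.
Vertical AOV = 2·arctan(7.41 / (2 × 7.2651)) = 2·arctan(0.50997) ≈ 54.0407°.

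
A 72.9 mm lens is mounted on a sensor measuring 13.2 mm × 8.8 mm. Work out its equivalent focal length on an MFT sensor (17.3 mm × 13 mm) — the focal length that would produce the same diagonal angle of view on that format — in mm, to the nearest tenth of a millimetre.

Sensor diagonal = √(13.2² + 8.8²) = √251.6800 ≈ 15.8644 mm.
Sensor diagonal = √(17.3² + 13²) = √468.2900 ≈ 21.6400 mm.
Equal angle of view means equal diagonal/f ratio, so f₂ = f₁ · (diagonal₂/diagonal₁) = 72.9 × 21.6400/15.8644.
f₂ = 72.9 × 1.36406 ≈ 99.440 mm.

99.4 mm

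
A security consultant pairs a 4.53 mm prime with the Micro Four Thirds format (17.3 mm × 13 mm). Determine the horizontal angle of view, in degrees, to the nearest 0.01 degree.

124.72°

Angle of view α = 2·arctan(w/2f) with w = 17.3 mm and f = 4.53 mm.
w/2f = 1.90949; arctan(1.90949) ≈ 62.3590°, so α ≈ 124.7180°.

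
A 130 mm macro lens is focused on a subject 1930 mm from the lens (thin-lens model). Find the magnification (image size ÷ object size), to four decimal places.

Thin lens: 1/f = 1/dₒ + 1/dᵢ → 1/dᵢ = 1/130 − 1/1930 = 0.0071742 mm⁻¹, so dᵢ ≈ 139.3889 mm.
Magnification m = dᵢ/dₒ = 139.3889/1930 ≈ 0.07222.

0.0722×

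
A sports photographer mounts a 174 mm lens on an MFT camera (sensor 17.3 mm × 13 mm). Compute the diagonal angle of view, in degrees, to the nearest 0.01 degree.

7.12°

Sensor diagonal = √(17.3² + 13²) = √468.2900 ≈ 21.6400 mm.
Angle of view α = 2·arctan(d/2f) with d = 21.6400 mm and f = 174 mm.
d/2f = 0.06218; arctan(0.06218) ≈ 3.5583°, so α ≈ 7.1166°.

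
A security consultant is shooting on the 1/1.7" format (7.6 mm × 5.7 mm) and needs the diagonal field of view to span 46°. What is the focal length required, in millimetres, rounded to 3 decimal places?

Sensor diagonal = √(7.6² + 5.7²) = √90.2500 ≈ 9.5000 mm.
From α = 2·arctan(d/2f) we get f = d / (2·tan(α/2)).
With d = 9.5000 mm and α/2 = 23°, tan(α/2) ≈ 0.42447, so f ≈ 9.5000 / 0.84895 ≈ 11.1903 mm.

11.190 mm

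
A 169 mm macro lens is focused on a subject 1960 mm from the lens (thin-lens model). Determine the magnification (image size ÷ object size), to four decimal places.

0.0944×

Thin lens: 1/f = 1/dₒ + 1/dᵢ → 1/dᵢ = 1/169 − 1/1960 = 0.0054070 mm⁻¹, so dᵢ ≈ 184.9470 mm.
Magnification m = dᵢ/dₒ = 184.9470/1960 ≈ 0.09436.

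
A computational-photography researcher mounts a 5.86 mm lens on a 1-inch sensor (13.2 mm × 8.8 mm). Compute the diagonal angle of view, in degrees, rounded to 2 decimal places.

Sensor diagonal = √(13.2² + 8.8²) = √251.6800 ≈ 15.8644 mm.
Angle of view α = 2·arctan(d/2f) with d = 15.8644 mm and f = 5.86 mm.
d/2f = 1.35362; arctan(1.35362) ≈ 53.5445°, so α ≈ 107.0890°.

107.09°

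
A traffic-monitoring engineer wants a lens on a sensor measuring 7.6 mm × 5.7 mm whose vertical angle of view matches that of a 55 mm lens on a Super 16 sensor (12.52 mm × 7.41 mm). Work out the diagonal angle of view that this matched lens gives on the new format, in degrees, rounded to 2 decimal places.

12.81°

Equal vertical AOV ⇒ f₂ = f₁ · 5.7/7.41 = 55 × 0.76923 ≈ 42.3077 mm.
Sensor diagonal = √(7.6² + 5.7²) = √90.2500 ≈ 9.5000 mm.
Diagonal AOV on the new format = 2·arctan(9.5000 / (2 × 42.3077)) = 2·arctan(0.11227) ≈ 12.8119°.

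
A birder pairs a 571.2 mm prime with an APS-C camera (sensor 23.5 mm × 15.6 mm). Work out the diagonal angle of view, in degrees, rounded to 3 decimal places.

2.829°

Sensor diagonal = √(23.5² + 15.6²) = √795.6100 ≈ 28.2066 mm.
Angle of view α = 2·arctan(d/2f) with d = 28.2066 mm and f = 571.2 mm.
d/2f = 0.02469; arctan(0.02469) ≈ 1.4144°, so α ≈ 2.8288°.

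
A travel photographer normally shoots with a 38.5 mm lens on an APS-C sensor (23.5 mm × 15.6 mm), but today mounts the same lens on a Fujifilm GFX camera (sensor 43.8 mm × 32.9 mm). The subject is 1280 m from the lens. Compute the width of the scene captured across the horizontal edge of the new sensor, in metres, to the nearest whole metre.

The focal length stays 38.5 mm; the relevant sensor dimension is now w = 43.8 mm. Object distance dₒ = 1280 m = 1.28e+06 mm.
Thin-lens field width W = w·(dₒ − f)/f = 43.8 × (1.28e+06 − 38.5)/38.5 ≈ 1456163.992 mm = 1456.16 m.

1456 m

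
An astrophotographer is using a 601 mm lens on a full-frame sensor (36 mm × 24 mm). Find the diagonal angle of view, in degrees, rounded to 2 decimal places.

4.12°

Sensor diagonal = √(36² + 24²) = √1872.0000 ≈ 43.2666 mm.
Angle of view α = 2·arctan(d/2f) with d = 43.2666 mm and f = 601 mm.
d/2f = 0.03600; arctan(0.03600) ≈ 2.0615°, so α ≈ 4.1230°.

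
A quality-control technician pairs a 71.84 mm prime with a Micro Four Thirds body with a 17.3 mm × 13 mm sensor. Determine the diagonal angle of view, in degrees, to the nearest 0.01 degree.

17.13°

Sensor diagonal = √(17.3² + 13²) = √468.2900 ≈ 21.6400 mm.
Angle of view α = 2·arctan(d/2f) with d = 21.6400 mm and f = 71.84 mm.
d/2f = 0.15061; arctan(0.15061) ≈ 8.5651°, so α ≈ 17.1302°.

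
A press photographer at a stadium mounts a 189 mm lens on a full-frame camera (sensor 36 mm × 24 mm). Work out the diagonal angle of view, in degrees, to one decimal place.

Sensor diagonal = √(36² + 24²) = √1872.0000 ≈ 43.2666 mm.
Angle of view α = 2·arctan(d/2f) with d = 43.2666 mm and f = 189 mm.
d/2f = 0.11446; arctan(0.11446) ≈ 6.5298°, so α ≈ 13.0595°.

13.1°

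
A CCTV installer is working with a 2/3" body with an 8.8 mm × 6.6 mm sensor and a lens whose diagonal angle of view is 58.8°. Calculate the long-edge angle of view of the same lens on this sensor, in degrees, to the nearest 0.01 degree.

Sensor diagonal = √(8.8² + 6.6²) = √121.0000 ≈ 11.0000 mm.
From the diagonal AOV: f = 11.0000 / (2·tan(29.4°)) = 11.0000 / 1.12694 ≈ 9.7609 mm.
Long-edge AOV = 2·arctan(8.8 / (2 × 9.7609)) = 2·arctan(0.45078) ≈ 48.5295°.

48.53°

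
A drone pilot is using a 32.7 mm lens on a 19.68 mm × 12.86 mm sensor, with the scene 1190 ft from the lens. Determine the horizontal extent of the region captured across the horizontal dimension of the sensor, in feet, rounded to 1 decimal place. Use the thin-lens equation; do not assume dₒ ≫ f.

716.1 ft

dₒ: 1190 ft × 304.8 mm/ft = 362711.99 mm.
Similar triangles through the lens centre give W/dₒ = w/dᵢ; with 1/f = 1/dₒ + 1/dᵢ this gives W = w·(dₒ − f)/f.
W = 19.68 mm × (362712 − 32.7) / 32.7 = 19.68 × 11091.1097 ≈ 218273.040 mm = 218273.040/304.8 ft = 716.119 ft.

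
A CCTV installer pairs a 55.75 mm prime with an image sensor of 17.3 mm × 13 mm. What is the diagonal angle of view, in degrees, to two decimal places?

21.97°

Sensor diagonal = √(17.3² + 13²) = √468.2900 ≈ 21.6400 mm.
Angle of view α = 2·arctan(d/2f) with d = 21.6400 mm and f = 55.75 mm.
d/2f = 0.19408; arctan(0.19408) ≈ 10.9835°, so α ≈ 21.9669°.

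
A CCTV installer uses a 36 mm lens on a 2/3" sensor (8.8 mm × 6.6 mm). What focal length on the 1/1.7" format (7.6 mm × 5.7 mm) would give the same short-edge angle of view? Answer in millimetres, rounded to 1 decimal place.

31.1 mm

Equal angle of view means equal height/f ratio, so f₂ = f₁ · (height₂/height₁) = 36 × 5.7/6.6.
f₂ = 36 × 0.86364 ≈ 31.091 mm.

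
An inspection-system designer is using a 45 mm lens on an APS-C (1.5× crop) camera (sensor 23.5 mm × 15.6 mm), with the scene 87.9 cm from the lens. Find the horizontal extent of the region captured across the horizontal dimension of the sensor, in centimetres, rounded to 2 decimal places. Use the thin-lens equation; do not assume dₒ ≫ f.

dₒ: 87.9 cm = 879 mm.
Similar triangles through the lens centre give W/dₒ = w/dᵢ; with 1/f = 1/dₒ + 1/dᵢ this gives W = w·(dₒ − f)/f.
W = 23.5 mm × (879 − 45) / 45 = 23.5 × 18.5333 ≈ 435.533 mm = 43.5533 cm.

43.55 cm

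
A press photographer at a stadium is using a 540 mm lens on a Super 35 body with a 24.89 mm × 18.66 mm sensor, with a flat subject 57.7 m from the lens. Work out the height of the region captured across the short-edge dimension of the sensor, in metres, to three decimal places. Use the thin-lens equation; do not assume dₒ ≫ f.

dₒ: 57.7 m = 57700 mm.
Similar triangles through the lens centre give W/dₒ = h/dᵢ; with 1/f = 1/dₒ + 1/dᵢ this gives W = h·(dₒ − f)/f.
W = 18.66 mm × (57700 − 540) / 540 = 18.66 × 105.8519 ≈ 1975.196 mm = 1.9752 m.

1.975 m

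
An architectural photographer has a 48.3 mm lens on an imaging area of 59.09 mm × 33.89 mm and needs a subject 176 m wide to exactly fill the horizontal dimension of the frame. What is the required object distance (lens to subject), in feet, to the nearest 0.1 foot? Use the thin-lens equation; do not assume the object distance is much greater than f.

W: 176 m = 176000 mm.
Magnification m = w/W = dᵢ/dₒ; combined with 1/f = 1/dₒ + 1/dᵢ this gives dₒ = f·(1 + W/w).
dₒ = 48.3 mm × (1 + 176000/59.09) = 48.3 × 2979.5074 ≈ 143910.206 mm = 143910.206/304.8 ft = 472.146 ft.

472.1 ft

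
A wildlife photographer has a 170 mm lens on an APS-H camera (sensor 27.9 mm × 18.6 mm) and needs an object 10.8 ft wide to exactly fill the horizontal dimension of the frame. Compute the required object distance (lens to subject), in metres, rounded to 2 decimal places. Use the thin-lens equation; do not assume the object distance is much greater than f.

W: 10.8 ft × 304.8 mm/ft = 3291.84 mm.
Magnification m = w/W = dᵢ/dₒ; combined with 1/f = 1/dₒ + 1/dᵢ this gives dₒ = f·(1 + W/w).
dₒ = 170 mm × (1 + 3291.84/27.9) = 170 × 118.9871 ≈ 20227.806 mm = 20.2278 m.

20.23 m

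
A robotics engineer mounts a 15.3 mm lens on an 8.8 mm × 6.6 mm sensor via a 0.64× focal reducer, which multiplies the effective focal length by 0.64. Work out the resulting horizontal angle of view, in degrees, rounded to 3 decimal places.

Effective focal length f = 15.3 × 0.64 = 9.792 mm.
α = 2·arctan(8.8 / (2 × 9.792)) = 2·arctan(0.44935) ≈ 48.3932°.

48.393°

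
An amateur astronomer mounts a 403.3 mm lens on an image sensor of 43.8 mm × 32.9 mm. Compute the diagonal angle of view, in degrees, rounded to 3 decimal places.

Sensor diagonal = √(43.8² + 32.9²) = √3000.8500 ≈ 54.7800 mm.
Angle of view α = 2·arctan(d/2f) with d = 54.7800 mm and f = 403.3 mm.
d/2f = 0.06791; arctan(0.06791) ≈ 3.8853°, so α ≈ 7.7705°.

7.771°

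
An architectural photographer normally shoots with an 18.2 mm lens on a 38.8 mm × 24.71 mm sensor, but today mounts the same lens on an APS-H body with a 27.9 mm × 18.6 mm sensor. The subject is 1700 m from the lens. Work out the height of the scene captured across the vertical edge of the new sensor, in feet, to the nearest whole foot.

5700 ft

The focal length stays 18.2 mm; the relevant sensor dimension is now h = 18.6 mm. Object distance dₒ = 1700 m = 1.7e+06 mm.
Thin-lens field height W = h·(dₒ − f)/f = 18.6 × (1.7e+06 − 18.2)/18.2 ≈ 1737344.037 mm = 1737344.037/304.8 ft = 5699.95 ft.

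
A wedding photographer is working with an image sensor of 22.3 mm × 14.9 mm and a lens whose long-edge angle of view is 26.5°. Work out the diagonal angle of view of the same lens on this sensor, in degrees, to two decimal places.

31.62°

From the long-edge AOV: f = 22.3 / (2·tan(13.25°)) = 22.3 / 0.47094 ≈ 47.3524 mm.
Sensor diagonal = √(22.3² + 14.9²) = √719.3000 ≈ 26.8198 mm.
Diagonal AOV = 2·arctan(26.8198 / (2 × 47.3524)) = 2·arctan(0.28319) ≈ 31.6236°.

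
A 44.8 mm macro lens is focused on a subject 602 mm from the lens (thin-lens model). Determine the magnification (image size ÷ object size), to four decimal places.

Thin lens: 1/f = 1/dₒ + 1/dᵢ → 1/dᵢ = 1/44.8 − 1/602 = 0.0206603 mm⁻¹, so dᵢ ≈ 48.4020 mm.
Magnification m = dᵢ/dₒ = 48.4020/602 ≈ 0.08040.

0.0804×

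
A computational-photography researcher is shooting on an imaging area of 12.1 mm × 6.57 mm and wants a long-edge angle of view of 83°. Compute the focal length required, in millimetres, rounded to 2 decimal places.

From α = 2·arctan(w/2f) we get f = w / (2·tan(α/2)).
With w = 12.1 mm and α/2 = 41.5°, tan(α/2) ≈ 0.88473, so f ≈ 12.1 / 1.76945 ≈ 6.8383 mm.

6.84 mm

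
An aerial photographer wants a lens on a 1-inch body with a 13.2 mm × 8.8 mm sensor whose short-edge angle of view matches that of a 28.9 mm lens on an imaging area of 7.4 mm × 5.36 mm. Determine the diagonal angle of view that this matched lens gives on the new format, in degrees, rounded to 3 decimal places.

18.982°

Equal short-edge AOV ⇒ f₂ = f₁ · 8.8/5.36 = 28.9 × 1.64179 ≈ 47.4478 mm.
Sensor diagonal = √(13.2² + 8.8²) = √251.6800 ≈ 15.8644 mm.
Diagonal AOV on the new format = 2·arctan(15.8644 / (2 × 47.4478)) = 2·arctan(0.16718) ≈ 18.9816°.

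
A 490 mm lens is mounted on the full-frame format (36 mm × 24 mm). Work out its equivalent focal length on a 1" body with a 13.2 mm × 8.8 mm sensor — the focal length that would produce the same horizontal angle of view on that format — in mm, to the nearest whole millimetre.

180 mm

Equal angle of view means equal width/f ratio, so f₂ = f₁ · (width₂/width₁) = 490 × 13.2/36.
f₂ = 490 × 0.36667 ≈ 179.667 mm.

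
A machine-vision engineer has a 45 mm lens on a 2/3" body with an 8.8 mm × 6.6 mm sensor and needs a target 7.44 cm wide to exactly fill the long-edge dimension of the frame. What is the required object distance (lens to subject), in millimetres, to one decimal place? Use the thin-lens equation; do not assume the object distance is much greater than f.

425.5 mm

W: 7.44 cm = 74.4 mm.
Magnification m = w/W = dᵢ/dₒ; combined with 1/f = 1/dₒ + 1/dᵢ this gives dₒ = f·(1 + W/w).
dₒ = 45 mm × (1 + 74.4/8.8) = 45 × 9.4545 ≈ 425.455 mm.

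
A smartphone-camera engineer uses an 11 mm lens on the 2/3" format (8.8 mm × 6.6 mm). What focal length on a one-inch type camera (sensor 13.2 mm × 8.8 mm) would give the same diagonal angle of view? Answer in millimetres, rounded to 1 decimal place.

15.9 mm

Sensor diagonal = √(8.8² + 6.6²) = √121.0000 ≈ 11.0000 mm.
Sensor diagonal = √(13.2² + 8.8²) = √251.6800 ≈ 15.8644 mm.
Equal angle of view means equal diagonal/f ratio, so f₂ = f₁ · (diagonal₂/diagonal₁) = 11 × 15.8644/11.0000.
f₂ = 11 × 1.44222 ≈ 15.864 mm.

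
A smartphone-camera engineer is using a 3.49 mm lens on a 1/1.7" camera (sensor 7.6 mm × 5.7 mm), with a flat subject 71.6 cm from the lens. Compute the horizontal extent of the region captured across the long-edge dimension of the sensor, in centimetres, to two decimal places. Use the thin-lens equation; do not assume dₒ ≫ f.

155.16 cm

dₒ: 71.6 cm = 716 mm.
Similar triangles through the lens centre give W/dₒ = w/dᵢ; with 1/f = 1/dₒ + 1/dᵢ this gives W = w·(dₒ − f)/f.
W = 7.6 mm × (716 − 3.49) / 3.49 = 7.6 × 204.1576 ≈ 1551.598 mm = 155.16 cm.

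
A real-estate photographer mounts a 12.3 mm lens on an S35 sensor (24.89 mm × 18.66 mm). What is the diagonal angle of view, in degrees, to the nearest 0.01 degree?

103.33°

Sensor diagonal = √(24.89² + 18.66²) = √967.7077 ≈ 31.1080 mm.
Angle of view α = 2·arctan(d/2f) with d = 31.1080 mm and f = 12.3 mm.
d/2f = 1.26455; arctan(1.26455) ≈ 51.6633°, so α ≈ 103.3266°.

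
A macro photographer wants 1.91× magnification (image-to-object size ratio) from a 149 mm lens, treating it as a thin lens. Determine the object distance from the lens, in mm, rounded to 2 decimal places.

With m = dᵢ/dₒ and 1/f = 1/dₒ + 1/dᵢ, substituting dᵢ = m·dₒ gives 1/f = (1 + 1/m)/dₒ, hence dₒ = f·(1 + 1/m).
dₒ = 149 × (1 + 1/1.91) = 149 × 1.52356 ≈ 227.010 mm.

227.01 mm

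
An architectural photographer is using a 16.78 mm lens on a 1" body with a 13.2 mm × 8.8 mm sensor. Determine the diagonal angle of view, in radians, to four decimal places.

0.8832 rad

Sensor diagonal = √(13.2² + 8.8²) = √251.6800 ≈ 15.8644 mm.
Angle of view α = 2·arctan(d/2f) with d = 15.8644 mm and f = 16.78 mm.
d/2f = 0.47272; arctan(0.47272) ≈ 0.4416 rad, so α ≈ 0.8832 rad.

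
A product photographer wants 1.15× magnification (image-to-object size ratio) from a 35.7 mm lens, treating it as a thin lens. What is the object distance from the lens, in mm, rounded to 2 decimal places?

With m = dᵢ/dₒ and 1/f = 1/dₒ + 1/dᵢ, substituting dᵢ = m·dₒ gives 1/f = (1 + 1/m)/dₒ, hence dₒ = f·(1 + 1/m).
dₒ = 35.7 × (1 + 1/1.15) = 35.7 × 1.86957 ≈ 66.743 mm.

66.74 mm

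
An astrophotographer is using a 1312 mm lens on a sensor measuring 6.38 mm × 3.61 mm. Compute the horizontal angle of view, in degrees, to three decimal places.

0.279°

Angle of view α = 2·arctan(w/2f) with w = 6.38 mm and f = 1312 mm.
w/2f = 0.00243; arctan(0.00243) ≈ 0.1393°, so α ≈ 0.2786°.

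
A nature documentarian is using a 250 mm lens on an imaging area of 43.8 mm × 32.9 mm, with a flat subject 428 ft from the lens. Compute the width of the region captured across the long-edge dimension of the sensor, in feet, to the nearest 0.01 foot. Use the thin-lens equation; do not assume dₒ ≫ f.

74.84 ft

dₒ: 428 ft × 304.8 mm/ft = 130454.40 mm.
Similar triangles through the lens centre give W/dₒ = w/dᵢ; with 1/f = 1/dₒ + 1/dᵢ this gives W = w·(dₒ − f)/f.
W = 43.8 mm × (130454 − 250) / 250 = 43.8 × 520.8176 ≈ 22811.810 mm = 22811.810/304.8 ft = 74.8419 ft.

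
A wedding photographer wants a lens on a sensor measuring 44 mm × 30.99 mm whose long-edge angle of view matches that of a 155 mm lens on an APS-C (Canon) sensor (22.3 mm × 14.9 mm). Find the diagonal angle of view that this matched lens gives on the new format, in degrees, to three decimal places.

Equal long-edge AOV ⇒ f₂ = f₁ · 44/22.3 = 155 × 1.97309 ≈ 305.8296 mm.
Sensor diagonal = √(44² + 30.99²) = √2896.3801 ≈ 53.8180 mm.
Diagonal AOV on the new format = 2·arctan(53.8180 / (2 × 305.8296)) = 2·arctan(0.08799) ≈ 10.0567°.

10.057°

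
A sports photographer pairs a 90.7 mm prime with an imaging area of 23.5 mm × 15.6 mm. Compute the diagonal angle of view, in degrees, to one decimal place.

Sensor diagonal = √(23.5² + 15.6²) = √795.6100 ≈ 28.2066 mm.
Angle of view α = 2·arctan(d/2f) with d = 28.2066 mm and f = 90.7 mm.
d/2f = 0.15549; arctan(0.15549) ≈ 8.8384°, so α ≈ 17.6767°.

17.7°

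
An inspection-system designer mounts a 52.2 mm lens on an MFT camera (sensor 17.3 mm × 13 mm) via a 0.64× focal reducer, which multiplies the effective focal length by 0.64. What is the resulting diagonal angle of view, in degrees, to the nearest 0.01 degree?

Effective focal length f = 52.2 × 0.64 = 33.408 mm.
Sensor diagonal = √(17.3² + 13²) = √468.2900 ≈ 21.6400 mm.
α = 2·arctan(21.640 / (2 × 33.408)) = 2·arctan(0.32387) ≈ 35.8916°.

35.89°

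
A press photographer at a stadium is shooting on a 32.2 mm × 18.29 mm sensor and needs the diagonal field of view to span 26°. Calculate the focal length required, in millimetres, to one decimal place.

Sensor diagonal = √(32.2² + 18.29²) = √1371.3641 ≈ 37.0319 mm.
From α = 2·arctan(d/2f) we get f = d / (2·tan(α/2)).
With d = 37.0319 mm and α/2 = 13°, tan(α/2) ≈ 0.23087, so f ≈ 37.0319 / 0.46174 ≈ 80.2015 mm.

80.2 mm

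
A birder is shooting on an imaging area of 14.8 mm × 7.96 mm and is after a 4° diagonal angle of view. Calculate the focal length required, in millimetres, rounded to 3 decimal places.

240.613 mm

Sensor diagonal = √(14.8² + 7.96²) = √282.4016 ≈ 16.8048 mm.
From α = 2·arctan(d/2f) we get f = d / (2·tan(α/2)).
With d = 16.8048 mm and α/2 = 2°, tan(α/2) ≈ 0.03492, so f ≈ 16.8048 / 0.06984 ≈ 240.6134 mm.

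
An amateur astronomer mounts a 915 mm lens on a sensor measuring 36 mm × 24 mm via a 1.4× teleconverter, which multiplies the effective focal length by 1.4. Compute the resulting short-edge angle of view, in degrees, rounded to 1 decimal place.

1.1°

Effective focal length f = 915 × 1.4 = 1281 mm.
α = 2·arctan(24 / (2 × 1281)) = 2·arctan(0.00937) ≈ 1.0734°.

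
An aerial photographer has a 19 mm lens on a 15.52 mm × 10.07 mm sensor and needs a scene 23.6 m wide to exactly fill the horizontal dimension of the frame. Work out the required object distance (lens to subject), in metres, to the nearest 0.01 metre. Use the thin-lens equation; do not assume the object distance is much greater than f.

W: 23.6 m = 23600 mm.
Magnification m = w/W = dᵢ/dₒ; combined with 1/f = 1/dₒ + 1/dᵢ this gives dₒ = f·(1 + W/w).
dₒ = 19 mm × (1 + 23600/15.52) = 19 × 1521.6186 ≈ 28910.753 mm = 28.9108 m.

28.91 m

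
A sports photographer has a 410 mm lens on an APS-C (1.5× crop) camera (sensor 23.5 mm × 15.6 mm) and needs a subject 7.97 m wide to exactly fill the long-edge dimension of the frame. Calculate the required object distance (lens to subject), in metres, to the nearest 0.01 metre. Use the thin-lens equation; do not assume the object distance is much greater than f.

139.46 m

W: 7.97 m = 7970 mm.
Magnification m = w/W = dᵢ/dₒ; combined with 1/f = 1/dₒ + 1/dᵢ this gives dₒ = f·(1 + W/w).
dₒ = 410 mm × (1 + 7970/23.5) = 410 × 340.1489 ≈ 139461.064 mm = 139.461 m.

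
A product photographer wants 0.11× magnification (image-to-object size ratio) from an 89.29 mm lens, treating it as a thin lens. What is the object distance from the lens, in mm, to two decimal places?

With m = dᵢ/dₒ and 1/f = 1/dₒ + 1/dᵢ, substituting dᵢ = m·dₒ gives 1/f = (1 + 1/m)/dₒ, hence dₒ = f·(1 + 1/m).
dₒ = 89.29 × (1 + 1/0.11) = 89.29 × 10.09091 ≈ 901.017 mm.

901.02 mm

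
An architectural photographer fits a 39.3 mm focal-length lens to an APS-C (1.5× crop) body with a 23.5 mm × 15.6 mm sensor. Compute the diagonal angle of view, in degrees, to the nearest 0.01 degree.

39.48°

Sensor diagonal = √(23.5² + 15.6²) = √795.6100 ≈ 28.2066 mm.
Angle of view α = 2·arctan(d/2f) with d = 28.2066 mm and f = 39.3 mm.
d/2f = 0.35886; arctan(0.35886) ≈ 19.7411°, so α ≈ 39.4823°.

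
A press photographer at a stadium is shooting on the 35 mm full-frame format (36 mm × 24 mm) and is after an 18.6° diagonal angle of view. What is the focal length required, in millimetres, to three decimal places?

132.107 mm

Sensor diagonal = √(36² + 24²) = √1872.0000 ≈ 43.2666 mm.
From α = 2·arctan(d/2f) we get f = d / (2·tan(α/2)).
With d = 43.2666 mm and α/2 = 9.3°, tan(α/2) ≈ 0.16376, so f ≈ 43.2666 / 0.32751 ≈ 132.1067 mm.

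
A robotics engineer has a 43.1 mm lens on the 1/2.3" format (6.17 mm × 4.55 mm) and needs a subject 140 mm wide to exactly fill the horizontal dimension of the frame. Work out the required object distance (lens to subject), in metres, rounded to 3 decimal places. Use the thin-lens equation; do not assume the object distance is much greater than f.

1.021 m

Magnification m = w/W = dᵢ/dₒ; combined with 1/f = 1/dₒ + 1/dᵢ this gives dₒ = f·(1 + W/w).
dₒ = 43.1 mm × (1 + 140/6.17) = 43.1 × 23.6904 ≈ 1021.058 mm = 1.02106 m.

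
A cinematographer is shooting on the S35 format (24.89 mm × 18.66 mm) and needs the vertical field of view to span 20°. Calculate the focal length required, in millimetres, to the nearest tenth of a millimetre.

From α = 2·arctan(h/2f) we get f = h / (2·tan(α/2)).
With h = 18.66 mm and α/2 = 10°, tan(α/2) ≈ 0.17633, so f ≈ 18.66 / 0.35265 ≈ 52.9131 mm.

52.9 mm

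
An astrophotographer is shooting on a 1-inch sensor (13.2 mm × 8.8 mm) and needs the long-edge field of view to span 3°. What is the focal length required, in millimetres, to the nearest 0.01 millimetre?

From α = 2·arctan(w/2f) we get f = w / (2·tan(α/2)).
With w = 13.2 mm and α/2 = 1.5°, tan(α/2) ≈ 0.02619, so f ≈ 13.2 / 0.05237 ≈ 252.0438 mm.

252.04 mm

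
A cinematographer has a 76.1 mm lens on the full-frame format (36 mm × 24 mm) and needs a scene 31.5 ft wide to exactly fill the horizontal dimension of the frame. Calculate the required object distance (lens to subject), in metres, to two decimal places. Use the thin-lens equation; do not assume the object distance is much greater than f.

20.37 m

W: 31.5 ft × 304.8 mm/ft = 9601.20 mm.
Magnification m = w/W = dᵢ/dₒ; combined with 1/f = 1/dₒ + 1/dᵢ this gives dₒ = f·(1 + W/w).
dₒ = 76.1 mm × (1 + 9601.2/36) = 76.1 × 267.7000 ≈ 20371.969 mm = 20.372 m.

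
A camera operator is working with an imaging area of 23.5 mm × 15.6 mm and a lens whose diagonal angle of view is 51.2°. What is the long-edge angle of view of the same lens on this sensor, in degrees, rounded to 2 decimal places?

Sensor diagonal = √(23.5² + 15.6²) = √795.6100 ≈ 28.2066 mm.
From the diagonal AOV: f = 28.2066 / (2·tan(25.6°)) = 28.2066 / 0.95824 ≈ 29.4358 mm.
Long-edge AOV = 2·arctan(23.5 / (2 × 29.4358)) = 2·arctan(0.39917) ≈ 43.5212°.

43.52°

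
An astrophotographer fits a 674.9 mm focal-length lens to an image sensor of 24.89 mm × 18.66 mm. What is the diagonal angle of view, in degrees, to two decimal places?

2.64°

Sensor diagonal = √(24.89² + 18.66²) = √967.7077 ≈ 31.1080 mm.
Angle of view α = 2·arctan(d/2f) with d = 31.1080 mm and f = 674.9 mm.
d/2f = 0.02305; arctan(0.02305) ≈ 1.3202°, so α ≈ 2.6405°.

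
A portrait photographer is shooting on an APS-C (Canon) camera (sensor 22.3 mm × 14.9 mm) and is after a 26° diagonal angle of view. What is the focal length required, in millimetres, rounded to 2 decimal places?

58.08 mm

Sensor diagonal = √(22.3² + 14.9²) = √719.3000 ≈ 26.8198 mm.
From α = 2·arctan(d/2f) we get f = d / (2·tan(α/2)).
With d = 26.8198 mm and α/2 = 13°, tan(α/2) ≈ 0.23087, so f ≈ 26.8198 / 0.46174 ≈ 58.0846 mm.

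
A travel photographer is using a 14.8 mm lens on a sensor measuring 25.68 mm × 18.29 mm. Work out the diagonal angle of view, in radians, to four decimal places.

Sensor diagonal = √(25.68² + 18.29²) = √993.9865 ≈ 31.5276 mm.
Angle of view α = 2·arctan(d/2f) with d = 31.5276 mm and f = 14.8 mm.
d/2f = 1.06512; arctan(1.06512) ≈ 0.8169 rad, so α ≈ 1.6338 rad.

1.6338 rad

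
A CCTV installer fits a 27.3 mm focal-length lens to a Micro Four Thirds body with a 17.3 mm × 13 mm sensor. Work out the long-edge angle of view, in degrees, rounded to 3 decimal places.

Angle of view α = 2·arctan(w/2f) with w = 17.3 mm and f = 27.3 mm.
w/2f = 0.31685; arctan(0.31685) ≈ 17.5808°, so α ≈ 35.1616°.

35.162°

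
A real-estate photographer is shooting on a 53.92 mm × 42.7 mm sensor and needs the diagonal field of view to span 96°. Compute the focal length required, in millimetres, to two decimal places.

30.96 mm

Sensor diagonal = √(53.92² + 42.7²) = √4730.6564 ≈ 68.7798 mm.
From α = 2·arctan(d/2f) we get f = d / (2·tan(α/2)).
With d = 68.7798 mm and α/2 = 48°, tan(α/2) ≈ 1.11061, so f ≈ 68.7798 / 2.22123 ≈ 30.9648 mm.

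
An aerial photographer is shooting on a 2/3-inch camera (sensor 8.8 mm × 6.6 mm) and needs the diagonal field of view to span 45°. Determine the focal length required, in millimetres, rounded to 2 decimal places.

13.28 mm

Sensor diagonal = √(8.8² + 6.6²) = √121.0000 ≈ 11.0000 mm.
From α = 2·arctan(d/2f) we get f = d / (2·tan(α/2)).
With d = 11.0000 mm and α/2 = 22.5°, tan(α/2) ≈ 0.41421, so f ≈ 11.0000 / 0.82843 ≈ 13.2782 mm.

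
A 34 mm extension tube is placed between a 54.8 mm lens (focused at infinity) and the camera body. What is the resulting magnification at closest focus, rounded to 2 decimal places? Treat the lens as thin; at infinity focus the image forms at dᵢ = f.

The tube moves the image plane from f to f + e, so dᵢ = 54.8 + 34 = 88.8 mm. Focus is achieved when 1/f = 1/dₒ + 1/dᵢ, giving dₒ = 1/(1/f − 1/(f+e)).
Magnification m = dᵢ/dₒ = (f+e)·(1/f − 1/(f+e)) = e/f = 34/54.8 ≈ 0.6204.

0.62×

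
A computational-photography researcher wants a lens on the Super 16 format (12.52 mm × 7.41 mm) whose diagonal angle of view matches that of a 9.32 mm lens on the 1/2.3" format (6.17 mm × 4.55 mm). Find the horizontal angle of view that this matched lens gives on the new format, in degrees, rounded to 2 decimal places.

Sensor diagonal = √(6.17² + 4.55²) = √58.7714 ≈ 7.6663 mm.
Sensor diagonal = √(12.52² + 7.41²) = √211.6585 ≈ 14.5485 mm.
Equal diagonal AOV ⇒ f₂ = f₁ · 14.5485/7.6663 = 9.32 × 1.89773 ≈ 17.6869 mm.
Horizontal AOV on the new format = 2·arctan(12.52 / (2 × 17.6869)) = 2·arctan(0.35394) ≈ 38.9813°.

38.98°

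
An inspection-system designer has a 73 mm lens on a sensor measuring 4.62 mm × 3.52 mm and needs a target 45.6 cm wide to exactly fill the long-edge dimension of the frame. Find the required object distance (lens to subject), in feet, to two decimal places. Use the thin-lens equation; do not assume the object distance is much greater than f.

W: 45.6 cm = 456 mm.
Magnification m = w/W = dᵢ/dₒ; combined with 1/f = 1/dₒ + 1/dᵢ this gives dₒ = f·(1 + W/w).
dₒ = 73 mm × (1 + 456/4.62) = 73 × 99.7013 ≈ 7278.195 mm = 7278.195/304.8 ft = 23.8786 ft.

23.88 ft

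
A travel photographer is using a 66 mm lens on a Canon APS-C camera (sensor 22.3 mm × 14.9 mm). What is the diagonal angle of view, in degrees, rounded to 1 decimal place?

23.0°

Sensor diagonal = √(22.3² + 14.9²) = √719.3000 ≈ 26.8198 mm.
Angle of view α = 2·arctan(d/2f) with d = 26.8198 mm and f = 66 mm.
d/2f = 0.20318; arctan(0.20318) ≈ 11.4850°, so α ≈ 22.9700°.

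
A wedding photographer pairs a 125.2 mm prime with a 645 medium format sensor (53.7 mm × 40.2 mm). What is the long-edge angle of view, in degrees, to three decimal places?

Angle of view α = 2·arctan(w/2f) with w = 53.7 mm and f = 125.2 mm.
w/2f = 0.21446; arctan(0.21446) ≈ 12.1041°, so α ≈ 24.2083°.

24.208°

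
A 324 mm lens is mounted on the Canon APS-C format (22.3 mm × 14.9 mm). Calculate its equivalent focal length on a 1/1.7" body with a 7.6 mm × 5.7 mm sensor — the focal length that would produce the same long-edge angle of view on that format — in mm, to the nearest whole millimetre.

Equal angle of view means equal width/f ratio, so f₂ = f₁ · (width₂/width₁) = 324 × 7.6/22.3.
f₂ = 324 × 0.34081 ≈ 110.422 mm.

110 mm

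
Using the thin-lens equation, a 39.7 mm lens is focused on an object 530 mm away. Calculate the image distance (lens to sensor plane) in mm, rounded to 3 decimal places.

42.915 mm

1/dᵢ = 1/f − 1/dₒ = 1/39.7 − 1/530 = 0.0233021 mm⁻¹.
dᵢ = 1/0.0233021 ≈ 42.9145 mm.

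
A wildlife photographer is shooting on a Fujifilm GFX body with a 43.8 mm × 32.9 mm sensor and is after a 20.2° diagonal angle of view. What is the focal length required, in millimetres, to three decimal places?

Sensor diagonal = √(43.8² + 32.9²) = √3000.8500 ≈ 54.7800 mm.
From α = 2·arctan(d/2f) we get f = d / (2·tan(α/2)).
With d = 54.7800 mm and α/2 = 10.1°, tan(α/2) ≈ 0.17813, so f ≈ 54.7800 / 0.35625 ≈ 153.7666 mm.

153.767 mm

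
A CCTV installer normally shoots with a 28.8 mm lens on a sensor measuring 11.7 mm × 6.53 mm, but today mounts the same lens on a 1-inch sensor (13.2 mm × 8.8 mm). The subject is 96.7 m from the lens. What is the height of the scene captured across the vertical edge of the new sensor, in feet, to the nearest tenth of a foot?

The focal length stays 28.8 mm; the relevant sensor dimension is now h = 8.8 mm. Object distance dₒ = 96.7 m = 96700 mm.
Thin-lens field height W = h·(dₒ − f)/f = 8.8 × (96700 − 28.8)/28.8 ≈ 29538.422 mm = 29538.422/304.8 ft = 96.9108 ft.

96.9 ft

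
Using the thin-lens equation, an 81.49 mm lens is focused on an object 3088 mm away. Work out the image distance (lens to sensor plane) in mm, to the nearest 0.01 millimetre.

83.70 mm

1/dᵢ = 1/f − 1/dₒ = 1/81.49 − 1/3088 = 0.0119476 mm⁻¹.
dᵢ = 1/0.0119476 ≈ 83.6987 mm.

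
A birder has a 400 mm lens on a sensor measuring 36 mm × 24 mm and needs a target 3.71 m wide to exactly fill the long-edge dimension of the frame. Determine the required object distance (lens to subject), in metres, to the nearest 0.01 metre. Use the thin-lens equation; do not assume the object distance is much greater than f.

41.62 m

W: 3.71 m = 3710 mm.
Magnification m = w/W = dᵢ/dₒ; combined with 1/f = 1/dₒ + 1/dᵢ this gives dₒ = f·(1 + W/w).
dₒ = 400 mm × (1 + 3710/36) = 400 × 104.0556 ≈ 41622.222 mm = 41.6222 m.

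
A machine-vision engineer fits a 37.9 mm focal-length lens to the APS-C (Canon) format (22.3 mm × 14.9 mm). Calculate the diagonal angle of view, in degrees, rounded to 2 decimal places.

Sensor diagonal = √(22.3² + 14.9²) = √719.3000 ≈ 26.8198 mm.
Angle of view α = 2·arctan(d/2f) with d = 26.8198 mm and f = 37.9 mm.
d/2f = 0.35382; arctan(0.35382) ≈ 19.4849°, so α ≈ 38.9699°.

38.97°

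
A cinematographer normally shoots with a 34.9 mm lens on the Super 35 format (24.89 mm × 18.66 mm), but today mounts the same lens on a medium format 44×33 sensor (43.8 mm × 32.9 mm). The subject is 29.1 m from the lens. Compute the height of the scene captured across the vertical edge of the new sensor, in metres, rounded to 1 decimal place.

27.4 m

The focal length stays 34.9 mm; the relevant sensor dimension is now h = 32.9 mm. Object distance dₒ = 29.1 m = 29100 mm.
Thin-lens field height W = h·(dₒ − f)/f = 32.9 × (29100 − 34.9)/34.9 ≈ 27399.478 mm = 27.3995 m.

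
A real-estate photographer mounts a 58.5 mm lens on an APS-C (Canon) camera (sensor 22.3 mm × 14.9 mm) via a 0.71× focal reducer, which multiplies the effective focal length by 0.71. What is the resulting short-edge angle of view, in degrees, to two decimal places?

Effective focal length f = 58.5 × 0.71 = 41.535 mm.
α = 2·arctan(14.9 / (2 × 41.535)) = 2·arctan(0.17937) ≈ 20.3377°.

20.34°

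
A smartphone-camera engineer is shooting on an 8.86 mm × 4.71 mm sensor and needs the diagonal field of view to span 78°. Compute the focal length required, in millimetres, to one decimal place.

Sensor diagonal = √(8.86² + 4.71²) = √100.6837 ≈ 10.0341 mm.
From α = 2·arctan(d/2f) we get f = d / (2·tan(α/2)).
With d = 10.0341 mm and α/2 = 39°, tan(α/2) ≈ 0.80978, so f ≈ 10.0341 / 1.61957 ≈ 6.1956 mm.

6.2 mm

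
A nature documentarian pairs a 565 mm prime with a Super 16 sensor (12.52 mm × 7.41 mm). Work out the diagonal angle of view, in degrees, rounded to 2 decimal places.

1.48°

Sensor diagonal = √(12.52² + 7.41²) = √211.6585 ≈ 14.5485 mm.
Angle of view α = 2·arctan(d/2f) with d = 14.5485 mm and f = 565 mm.
d/2f = 0.01287; arctan(0.01287) ≈ 0.7376°, so α ≈ 1.4753°.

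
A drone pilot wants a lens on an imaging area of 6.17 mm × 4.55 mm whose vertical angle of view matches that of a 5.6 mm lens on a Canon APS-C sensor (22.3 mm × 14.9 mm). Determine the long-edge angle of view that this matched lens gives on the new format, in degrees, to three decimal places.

121.999°

Equal vertical AOV ⇒ f₂ = f₁ · 4.55/14.9 = 5.6 × 0.30537 ≈ 1.7101 mm.
Long-edge AOV on the new format = 2·arctan(6.17 / (2 × 1.7101)) = 2·arctan(1.80402) ≈ 121.9993°.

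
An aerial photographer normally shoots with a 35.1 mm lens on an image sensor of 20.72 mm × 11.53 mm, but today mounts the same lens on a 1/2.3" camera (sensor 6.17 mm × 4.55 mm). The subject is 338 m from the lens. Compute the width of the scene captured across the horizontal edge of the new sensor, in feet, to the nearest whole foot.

195 ft

The focal length stays 35.1 mm; the relevant sensor dimension is now w = 6.17 mm. Object distance dₒ = 338 m = 338000 mm.
Thin-lens field width W = w·(dₒ − f)/f = 6.17 × (338000 − 35.1)/35.1 ≈ 59408.645 mm = 59408.645/304.8 ft = 194.91 ft.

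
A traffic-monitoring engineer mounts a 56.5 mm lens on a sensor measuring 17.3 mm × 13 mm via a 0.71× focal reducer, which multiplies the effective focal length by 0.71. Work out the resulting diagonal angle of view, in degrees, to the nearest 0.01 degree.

Effective focal length f = 56.5 × 0.71 = 40.115 mm.
Sensor diagonal = √(17.3² + 13²) = √468.2900 ≈ 21.6400 mm.
α = 2·arctan(21.640 / (2 × 40.115)) = 2·arctan(0.26972) ≈ 30.1897°.

30.19°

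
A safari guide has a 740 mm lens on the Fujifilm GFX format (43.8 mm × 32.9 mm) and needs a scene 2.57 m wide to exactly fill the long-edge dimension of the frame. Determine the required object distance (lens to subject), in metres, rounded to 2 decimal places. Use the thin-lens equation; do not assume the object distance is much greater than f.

44.16 m

W: 2.57 m = 2570 mm.
Magnification m = w/W = dᵢ/dₒ; combined with 1/f = 1/dₒ + 1/dᵢ this gives dₒ = f·(1 + W/w).
dₒ = 740 mm × (1 + 2570/43.8) = 740 × 59.6758 ≈ 44160.091 mm = 44.1601 m.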